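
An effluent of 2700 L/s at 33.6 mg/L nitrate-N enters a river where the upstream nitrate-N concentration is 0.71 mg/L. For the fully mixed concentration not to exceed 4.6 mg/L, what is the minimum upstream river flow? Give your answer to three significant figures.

Set C_mix = 4.6: (Q·0.7100 + 2700·33.60) / (Q + 2700) = 4.6
→ Q = 2700·(33.60 − 4.6)/(4.6 − 0.7100) = 20130 L/s.

20100 L/s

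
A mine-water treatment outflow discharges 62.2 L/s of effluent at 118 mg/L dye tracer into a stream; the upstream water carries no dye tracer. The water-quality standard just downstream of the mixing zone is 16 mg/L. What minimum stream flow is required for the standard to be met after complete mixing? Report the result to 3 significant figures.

397 L/s

Set C_mix = 16: (Q·0 + 62.20·118.0) / (Q + 62.20) = 16
→ Q = 62.20·(118.0 − 16)/(16 − 0) = 396.5 L/s.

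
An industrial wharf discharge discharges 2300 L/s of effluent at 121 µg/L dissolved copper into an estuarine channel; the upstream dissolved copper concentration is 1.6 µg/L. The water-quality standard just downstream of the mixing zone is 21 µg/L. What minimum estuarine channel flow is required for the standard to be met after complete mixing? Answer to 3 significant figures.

11900 L/s

Set C_mix = 21: (Q·1.600 + 2300·121.0) / (Q + 2300) = 21
→ Q = 2300·(121.0 − 21)/(21 − 1.600) = 11860 L/s.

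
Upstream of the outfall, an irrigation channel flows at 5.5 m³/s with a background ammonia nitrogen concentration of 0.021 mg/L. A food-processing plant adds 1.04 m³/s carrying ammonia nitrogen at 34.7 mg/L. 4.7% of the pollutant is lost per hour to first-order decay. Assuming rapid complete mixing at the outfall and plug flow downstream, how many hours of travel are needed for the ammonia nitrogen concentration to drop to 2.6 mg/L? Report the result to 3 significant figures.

15.7 h

Flow-weighted average: C = (5.500·0.02100 + 1.040·34.70) / 6.540 = 36.20/6.540 = 5.536 mg/L.
4.7%/h lost → k = −ln(1 − 0.047) = 0.04814 h⁻¹.
5.536·exp(−k·t) = 2.6 → t = ln(5.536/2.6)/k = 56510 s = 15.70 h.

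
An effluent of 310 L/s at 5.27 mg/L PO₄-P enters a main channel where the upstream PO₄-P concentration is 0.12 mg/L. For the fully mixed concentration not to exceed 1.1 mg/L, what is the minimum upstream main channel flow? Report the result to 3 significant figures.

1320 L/s

Set C_mix = 1.1: (Q·0.1200 + 310.0·5.270) / (Q + 310.0) = 1.1
→ Q = 310.0·(5.270 − 1.1)/(1.1 − 0.1200) = 1319 L/s.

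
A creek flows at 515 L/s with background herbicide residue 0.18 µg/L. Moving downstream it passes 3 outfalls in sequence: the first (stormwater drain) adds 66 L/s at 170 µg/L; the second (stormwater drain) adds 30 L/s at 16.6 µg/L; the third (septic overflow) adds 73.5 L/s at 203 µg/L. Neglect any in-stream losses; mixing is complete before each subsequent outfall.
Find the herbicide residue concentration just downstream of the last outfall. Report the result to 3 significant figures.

39.1 µg/L

Outfall 1: combined Q = 581.0 L/s; C = (515.0·0.1800 + 66.00·170.0)/581.0 = 19.47 µg/L.
Outfall 2: combined Q = 611.0 L/s; C = (581.0·19.47 + 30.00·16.60)/611.0 = 19.33 µg/L.
Outfall 3: combined Q = 684.5 L/s; C = (611.0·19.33 + 73.50·203.0)/684.5 = 39.05 µg/L.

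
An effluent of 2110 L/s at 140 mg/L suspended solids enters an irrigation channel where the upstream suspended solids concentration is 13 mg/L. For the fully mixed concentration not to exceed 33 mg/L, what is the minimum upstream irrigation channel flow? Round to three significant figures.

11300 L/s

Set C_mix = 33: (Q·13.00 + 2110·140.0) / (Q + 2110) = 33
→ Q = 2110·(140.0 − 33)/(33 − 13.00) = 11290 L/s.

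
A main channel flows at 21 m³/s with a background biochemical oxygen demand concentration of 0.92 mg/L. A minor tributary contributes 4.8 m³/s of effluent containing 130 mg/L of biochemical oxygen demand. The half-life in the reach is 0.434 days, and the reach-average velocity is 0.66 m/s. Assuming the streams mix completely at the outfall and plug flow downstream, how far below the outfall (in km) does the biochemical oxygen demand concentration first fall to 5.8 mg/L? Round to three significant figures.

Mass balance: C = (21.00·0.9200 + 4.800·130.0) / 25.80 = 643.3/25.80 = 24.93 mg/L.
Half-life 0.434 d → k = ln 2 / 0.434 = 1.597 d⁻¹.
Set 24.93·exp(−k·t) = 5.8 → t = ln(24.93/5.8)/k = 78900 s = 21.92 h.
Distance = v·t = 0.66·78900 = 52070 m = 52.07 km.

52.1 km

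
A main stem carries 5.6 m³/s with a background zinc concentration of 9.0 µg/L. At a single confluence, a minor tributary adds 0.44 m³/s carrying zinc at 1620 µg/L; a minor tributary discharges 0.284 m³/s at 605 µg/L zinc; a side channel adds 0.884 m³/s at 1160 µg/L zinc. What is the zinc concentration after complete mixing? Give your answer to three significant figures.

272 µg/L

After mixing, C = (5.600·9.000 + 0.4400·1620 + 0.2840·605.0 + 0.8840·1160) / 7.208 = 1960/7.208 = 272.0 µg/L.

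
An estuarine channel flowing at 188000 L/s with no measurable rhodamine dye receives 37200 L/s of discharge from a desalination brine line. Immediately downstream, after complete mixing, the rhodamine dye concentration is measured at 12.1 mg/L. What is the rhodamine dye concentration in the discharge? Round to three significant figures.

73.3 mg/L

Mass balance: 188000·0 + 37200·Cₑ = 225200·12.10
→ Cₑ = (225200·12.10 − 188000·0) / 37200 = 73.25 mg/L.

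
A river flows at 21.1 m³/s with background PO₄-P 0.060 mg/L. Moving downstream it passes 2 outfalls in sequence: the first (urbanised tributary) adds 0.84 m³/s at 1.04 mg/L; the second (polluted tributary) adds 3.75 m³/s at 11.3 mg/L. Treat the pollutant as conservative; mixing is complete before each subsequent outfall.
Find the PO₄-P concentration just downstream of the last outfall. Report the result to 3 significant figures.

1.73 mg/L

After outfall 1: Q = 21.10 + 0.8400 = 21.94 m³/s; C = (21.10·0.06000 + 0.8400·1.040)/21.94 = 0.09752 mg/L.
After outfall 2: Q = 21.94 + 3.750 = 25.69 m³/s; C = (21.94·0.09752 + 3.750·11.30)/25.69 = 1.733 mg/L.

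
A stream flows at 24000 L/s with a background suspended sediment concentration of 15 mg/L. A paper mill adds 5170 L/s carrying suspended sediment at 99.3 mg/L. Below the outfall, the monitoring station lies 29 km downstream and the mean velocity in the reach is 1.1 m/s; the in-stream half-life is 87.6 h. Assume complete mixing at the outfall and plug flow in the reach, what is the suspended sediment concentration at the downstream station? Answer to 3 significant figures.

28.3 mg/L

Conservation of mass: C = (24000·15.00 + 5170·99.30) / 29170 = 873400/29170 = 29.94 mg/L.
Travel time t = 29·1000 / 1.1 = 26360 s = 7.323 h.
Half-life 87.6 h → k = ln 2 / 87.6 = 0.007913 h⁻¹ = 0.1899 d⁻¹.
After decay, C = 29.94 × e^(−kt) = 29.94 × 0.9437 = 28.26 mg/L.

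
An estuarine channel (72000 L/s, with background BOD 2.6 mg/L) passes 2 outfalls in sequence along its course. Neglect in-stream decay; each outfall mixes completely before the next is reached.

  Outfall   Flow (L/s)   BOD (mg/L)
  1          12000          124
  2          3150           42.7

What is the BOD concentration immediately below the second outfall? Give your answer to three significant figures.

20.8 mg/L

After outfall 1: Q = 72000 + 12000 = 84000 L/s; C = (72000·2.600 + 12000·124.0)/84000 = 19.94 mg/L.
After outfall 2: Q = 84000 + 3150 = 87150 L/s; C = (84000·19.94 + 3150·42.70)/87150 = 20.77 mg/L.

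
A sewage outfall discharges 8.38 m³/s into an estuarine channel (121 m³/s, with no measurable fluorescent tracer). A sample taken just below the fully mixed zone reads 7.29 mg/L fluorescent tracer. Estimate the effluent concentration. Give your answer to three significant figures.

Mass balance: 121.0·0 + 8.380·Cₑ = 129.4·7.290
→ Cₑ = (129.4·7.290 − 121.0·0) / 8.380 = 112.6 mg/L.

113 mg/L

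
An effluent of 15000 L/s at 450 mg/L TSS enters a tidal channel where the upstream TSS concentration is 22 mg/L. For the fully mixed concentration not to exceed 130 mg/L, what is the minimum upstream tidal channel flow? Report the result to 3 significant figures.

44400 L/s

Set C_mix = 130: (Q·22.00 + 15000·450.0) / (Q + 15000) = 130
→ Q = 15000·(450.0 − 130)/(130 − 22.00) = 44440 L/s.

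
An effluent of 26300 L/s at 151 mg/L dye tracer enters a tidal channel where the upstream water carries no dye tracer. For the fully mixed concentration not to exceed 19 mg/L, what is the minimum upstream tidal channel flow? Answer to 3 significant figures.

Set C_mix = 19: (Q·0 + 26300·151.0) / (Q + 26300) = 19
→ Q = 26300·(151.0 − 19)/(19 − 0) = 182700 L/s.

183000 L/s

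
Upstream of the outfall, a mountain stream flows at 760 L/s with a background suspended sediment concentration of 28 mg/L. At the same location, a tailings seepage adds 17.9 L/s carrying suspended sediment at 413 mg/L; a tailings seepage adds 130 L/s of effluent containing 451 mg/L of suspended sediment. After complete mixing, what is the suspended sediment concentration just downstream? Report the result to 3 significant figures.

96.2 mg/L

Mass balance: C = (760.0·28.00 + 17.90·413.0 + 130.0·451.0) / 907.9 = 87300/907.9 = 96.16 mg/L.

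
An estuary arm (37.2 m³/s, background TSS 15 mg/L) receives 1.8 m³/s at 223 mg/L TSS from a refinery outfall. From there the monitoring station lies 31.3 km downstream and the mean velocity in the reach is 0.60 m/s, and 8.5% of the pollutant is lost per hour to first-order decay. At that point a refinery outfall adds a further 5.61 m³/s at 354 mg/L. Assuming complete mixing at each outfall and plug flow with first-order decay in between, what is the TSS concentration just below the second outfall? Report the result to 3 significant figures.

50.5 mg/L

Mixed concentration C = ΣQC/ΣQ = (37.20·15.00 + 1.800·223.0) / 39.00 = 959.4/39.00 = 24.60 mg/L; combined flow 39.00 m³/s.
Travel time t = 31.3·1000 / 0.60 = 52170 s = 14.49 h.
8.5%/h lost → k = −ln(1 − 0.085) = 0.08883 h⁻¹.
Decay over the reach: 24.60·exp(−kt) = 24.60·0.2760 = 6.790 mg/L.
Second outfall: C = (39.00·6.790 + 5.610·354.0)/44.61 = 50.45 mg/L.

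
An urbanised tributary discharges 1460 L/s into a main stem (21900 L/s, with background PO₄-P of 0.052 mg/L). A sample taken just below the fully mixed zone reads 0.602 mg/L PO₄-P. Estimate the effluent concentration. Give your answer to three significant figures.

Mass balance: 21900·0.05200 + 1460·Cₑ = 23360·0.6020
→ Cₑ = (23360·0.6020 − 21900·0.05200) / 1460 = 8.852 mg/L.

8.85 mg/L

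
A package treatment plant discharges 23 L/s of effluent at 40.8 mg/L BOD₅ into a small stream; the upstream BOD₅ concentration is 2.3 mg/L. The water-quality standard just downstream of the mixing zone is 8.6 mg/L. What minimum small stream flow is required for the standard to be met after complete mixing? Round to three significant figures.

118 L/s

Set C_mix = 8.6: (Q·2.300 + 23.00·40.80) / (Q + 23.00) = 8.6
→ Q = 23.00·(40.80 − 8.6)/(8.6 − 2.300) = 117.6 L/s.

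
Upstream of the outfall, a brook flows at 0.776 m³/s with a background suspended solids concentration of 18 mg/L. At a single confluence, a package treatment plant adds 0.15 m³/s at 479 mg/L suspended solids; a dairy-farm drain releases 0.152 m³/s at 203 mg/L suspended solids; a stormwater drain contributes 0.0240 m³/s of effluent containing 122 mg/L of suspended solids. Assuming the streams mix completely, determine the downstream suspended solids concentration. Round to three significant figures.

109 mg/L

Flow-weighted average: C = (0.7760·18.00 + 0.1500·479.0 + 0.1520·203.0 + 0.02400·122.0) / 1.102 = 119.6/1.102 = 108.5 mg/L.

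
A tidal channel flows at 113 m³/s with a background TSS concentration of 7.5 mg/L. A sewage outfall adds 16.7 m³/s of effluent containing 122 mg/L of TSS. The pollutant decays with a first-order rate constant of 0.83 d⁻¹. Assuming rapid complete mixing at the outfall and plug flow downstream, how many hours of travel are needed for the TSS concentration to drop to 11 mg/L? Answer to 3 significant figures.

20.4 h

Mass balance: C = (113.0·7.500 + 16.70·122.0) / 129.7 = 2885/129.7 = 22.24 mg/L.
22.24·exp(−k·t) = 11 → t = ln(22.24/11)/k = 73300 s = 20.36 h.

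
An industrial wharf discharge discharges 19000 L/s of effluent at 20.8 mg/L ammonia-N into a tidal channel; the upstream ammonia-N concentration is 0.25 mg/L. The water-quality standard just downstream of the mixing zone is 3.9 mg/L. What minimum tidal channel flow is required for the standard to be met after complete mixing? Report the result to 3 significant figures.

88000 L/s

Set C_mix = 3.9: (Q·0.2500 + 19000·20.80) / (Q + 19000) = 3.9
→ Q = 19000·(20.80 − 3.9)/(3.9 − 0.2500) = 87970 L/s.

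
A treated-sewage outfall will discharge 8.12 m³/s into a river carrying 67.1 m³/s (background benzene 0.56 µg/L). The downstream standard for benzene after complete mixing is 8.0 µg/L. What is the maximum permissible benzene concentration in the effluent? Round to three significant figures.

69.5 µg/L

At the limit, (Qr·Cr + Qe·Cₑ)/(Qr + Qe) = 8.0:
Cₑ = (75.22·8.0 − 67.10·0.5600) / 8.120 = 69.48 µg/L.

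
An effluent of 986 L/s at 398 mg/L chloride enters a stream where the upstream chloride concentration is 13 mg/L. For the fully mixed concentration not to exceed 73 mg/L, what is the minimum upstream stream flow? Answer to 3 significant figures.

Set C_mix = 73: (Q·13.00 + 986.0·398.0) / (Q + 986.0) = 73
→ Q = 986.0·(398.0 − 73)/(73 − 13.00) = 5341 L/s.

5340 L/s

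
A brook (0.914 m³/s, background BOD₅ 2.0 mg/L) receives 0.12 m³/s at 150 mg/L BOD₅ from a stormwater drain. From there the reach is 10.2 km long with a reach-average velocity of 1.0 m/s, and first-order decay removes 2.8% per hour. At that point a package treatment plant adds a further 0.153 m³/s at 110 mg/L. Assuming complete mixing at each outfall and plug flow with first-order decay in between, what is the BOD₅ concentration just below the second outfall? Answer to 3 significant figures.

Flow-weighted average: C = (0.9140·2.000 + 0.1200·150.0) / 1.034 = 19.83/1.034 = 19.18 mg/L; combined flow 1.034 m³/s.
Travel time t = 10.2·1000 / 1.0 = 10200 s = 2.833 h.
2.8%/h lost → k = −ln(1 − 0.028) = 0.02840 h⁻¹.
First-order decay: C = 19.18·exp(−k·t) = 19.18·0.9227 = 17.69 mg/L.
Second outfall: C = (1.034·17.69 + 0.1530·110.0)/1.187 = 29.59 mg/L.

29.6 mg/L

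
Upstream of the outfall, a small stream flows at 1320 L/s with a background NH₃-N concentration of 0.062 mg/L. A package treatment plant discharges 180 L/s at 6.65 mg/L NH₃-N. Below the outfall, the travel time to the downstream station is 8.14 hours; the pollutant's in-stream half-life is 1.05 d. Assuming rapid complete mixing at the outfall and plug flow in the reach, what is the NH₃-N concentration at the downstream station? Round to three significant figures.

Flow-weighted average: C = (1320·0.06200 + 180.0·6.650) / 1500 = 1279/1500 = 0.8526 mg/L.
Half-life 1.05 d → k = ln 2 / 1.05 = 0.6601 d⁻¹.
Applying C = C₀e^(−kt): 0.8526 × 0.7994 = 0.6815 mg/L.

0.682 mg/L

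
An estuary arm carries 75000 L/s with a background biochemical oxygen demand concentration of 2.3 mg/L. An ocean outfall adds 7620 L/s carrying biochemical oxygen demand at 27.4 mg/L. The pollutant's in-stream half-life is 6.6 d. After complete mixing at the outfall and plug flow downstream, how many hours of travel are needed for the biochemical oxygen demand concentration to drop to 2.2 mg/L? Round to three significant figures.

169 h

Conservation of mass: C = (75000·2.300 + 7620·27.40) / 82620 = 381300/82620 = 4.615 mg/L.
Half-life 6.6 d → k = ln 2 / 6.6 = 0.1050 d⁻¹.
4.615·exp(−k·t) = 2.2 → t = ln(4.615/2.2)/k = 609500 s = 169.3 h.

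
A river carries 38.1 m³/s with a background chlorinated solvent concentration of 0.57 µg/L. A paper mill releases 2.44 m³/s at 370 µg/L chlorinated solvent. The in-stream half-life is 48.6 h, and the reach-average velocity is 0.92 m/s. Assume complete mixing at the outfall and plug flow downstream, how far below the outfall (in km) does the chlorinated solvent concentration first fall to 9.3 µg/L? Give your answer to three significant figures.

208 km

Mixed concentration C = ΣQC/ΣQ = (38.10·0.5700 + 2.440·370.0) / 40.54 = 924.5/40.54 = 22.81 µg/L.
Half-life 48.6 h → k = ln 2 / 48.6 = 0.01426 h⁻¹ = 0.3423 d⁻¹.
Set 22.81·exp(−k·t) = 9.3 → t = ln(22.81/9.3)/k = 226400 s = 62.89 h.
Distance = v·t = 0.92·226400 = 208300 m = 208.3 km.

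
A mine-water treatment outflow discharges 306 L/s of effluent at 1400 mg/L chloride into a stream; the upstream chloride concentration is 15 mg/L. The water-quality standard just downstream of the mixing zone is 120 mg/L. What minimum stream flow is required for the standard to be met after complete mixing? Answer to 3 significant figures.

3730 L/s

Set C_mix = 120: (Q·15.00 + 306.0·1400) / (Q + 306.0) = 120
→ Q = 306.0·(1400 − 120)/(120 − 15.00) = 3730 L/s.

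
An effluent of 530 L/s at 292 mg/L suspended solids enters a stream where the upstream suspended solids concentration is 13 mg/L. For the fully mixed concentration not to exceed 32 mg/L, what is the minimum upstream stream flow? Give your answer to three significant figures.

7250 L/s

Set C_mix = 32: (Q·13.00 + 530.0·292.0) / (Q + 530.0) = 32
→ Q = 530.0·(292.0 − 32)/(32 − 13.00) = 7253 L/s.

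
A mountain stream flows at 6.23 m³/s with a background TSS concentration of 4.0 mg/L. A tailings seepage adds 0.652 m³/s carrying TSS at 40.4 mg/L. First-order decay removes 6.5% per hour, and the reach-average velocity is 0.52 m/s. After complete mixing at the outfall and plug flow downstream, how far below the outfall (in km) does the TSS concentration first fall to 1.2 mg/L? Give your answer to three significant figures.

50.9 km

Conservation of mass: C = (6.230·4.000 + 0.6520·40.40) / 6.882 = 51.26/6.882 = 7.449 mg/L.
6.5%/h lost → k = −ln(1 − 0.065) = 0.06721 h⁻¹.
Set 7.449·exp(−k·t) = 1.2 → t = ln(7.449/1.2)/k = 97790 s = 27.16 h.
Distance = v·t = 0.52·97790 = 50850 m = 50.85 km.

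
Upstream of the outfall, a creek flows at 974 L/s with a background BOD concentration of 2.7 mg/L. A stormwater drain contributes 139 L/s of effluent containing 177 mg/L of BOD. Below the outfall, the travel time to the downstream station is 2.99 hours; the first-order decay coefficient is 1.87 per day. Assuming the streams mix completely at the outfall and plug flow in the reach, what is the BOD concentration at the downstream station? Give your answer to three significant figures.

Mixed concentration C = ΣQC/ΣQ = (974.0·2.700 + 139.0·177.0) / 1113 = 27230/1113 = 24.47 mg/L.
Decay over the reach: 24.47·exp(−kt) = 24.47·0.7922 = 19.38 mg/L.

19.4 mg/L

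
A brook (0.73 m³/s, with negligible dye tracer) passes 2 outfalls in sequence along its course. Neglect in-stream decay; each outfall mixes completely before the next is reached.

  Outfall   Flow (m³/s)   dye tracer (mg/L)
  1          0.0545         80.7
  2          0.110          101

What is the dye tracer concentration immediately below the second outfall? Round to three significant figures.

Outfall 1: combined Q = 0.7845 m³/s; C = (0.7300·0 + 0.05450·80.70)/0.7845 = 5.606 mg/L.
Outfall 2: combined Q = 0.8945 m³/s; C = (0.7845·5.606 + 0.1100·101.0)/0.8945 = 17.34 mg/L.

17.3 mg/L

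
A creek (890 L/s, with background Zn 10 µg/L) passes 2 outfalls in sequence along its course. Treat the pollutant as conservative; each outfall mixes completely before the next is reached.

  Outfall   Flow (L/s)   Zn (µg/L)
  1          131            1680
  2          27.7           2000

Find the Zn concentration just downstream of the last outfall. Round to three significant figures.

Outfall 1: combined Q = 1021 L/s; C = (890.0·10.00 + 131.0·1680)/1021 = 224.3 µg/L.
Outfall 2: combined Q = 1049 L/s; C = (1021·224.3 + 27.70·2000)/1049 = 271.2 µg/L.

271 µg/L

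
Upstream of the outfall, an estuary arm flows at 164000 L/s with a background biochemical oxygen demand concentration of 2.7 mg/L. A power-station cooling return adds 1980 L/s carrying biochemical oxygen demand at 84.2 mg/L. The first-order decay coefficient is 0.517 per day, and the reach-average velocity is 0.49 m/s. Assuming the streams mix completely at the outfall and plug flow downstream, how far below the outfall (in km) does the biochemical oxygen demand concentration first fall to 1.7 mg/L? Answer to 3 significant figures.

63.1 km

Mixed concentration C = ΣQC/ΣQ = (164000·2.700 + 1980·84.20) / 166000 = 609500/166000 = 3.672 mg/L.
Set 3.672·exp(−k·t) = 1.7 → t = ln(3.672/1.7)/k = 128700 s = 35.75 h.
Distance = v·t = 0.49·128700 = 63070 m = 63.07 km.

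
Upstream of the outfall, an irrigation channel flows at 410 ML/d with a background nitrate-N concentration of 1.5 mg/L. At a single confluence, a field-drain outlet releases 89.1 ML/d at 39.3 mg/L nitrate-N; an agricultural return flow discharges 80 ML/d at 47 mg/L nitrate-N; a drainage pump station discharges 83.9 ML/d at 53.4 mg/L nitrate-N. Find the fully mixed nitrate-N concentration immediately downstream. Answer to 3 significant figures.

18.6 mg/L

After mixing, C = (410.0·1.500 + 89.10·39.30 + 80.00·47.00 + 83.90·53.40) / 663.0 = 12360/663.0 = 18.64 mg/L.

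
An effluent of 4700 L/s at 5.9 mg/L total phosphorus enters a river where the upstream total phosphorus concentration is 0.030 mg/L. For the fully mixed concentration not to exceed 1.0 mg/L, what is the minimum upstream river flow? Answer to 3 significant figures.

23700 L/s

Set C_mix = 1.0: (Q·0.03000 + 4700·5.900) / (Q + 4700) = 1.0
→ Q = 4700·(5.900 − 1.0)/(1.0 − 0.03000) = 23740 L/s.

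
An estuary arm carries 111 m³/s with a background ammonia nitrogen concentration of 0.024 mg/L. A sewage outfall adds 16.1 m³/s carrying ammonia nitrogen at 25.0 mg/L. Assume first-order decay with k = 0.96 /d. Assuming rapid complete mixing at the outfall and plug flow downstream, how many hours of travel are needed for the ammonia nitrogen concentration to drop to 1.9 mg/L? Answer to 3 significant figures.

After mixing, C = (111.0·0.02400 + 16.10·25.00) / 127.1 = 405.2/127.1 = 3.188 mg/L.
3.188·exp(−k·t) = 1.9 → t = ln(3.188/1.9)/k = 46570 s = 12.94 h.

12.9 h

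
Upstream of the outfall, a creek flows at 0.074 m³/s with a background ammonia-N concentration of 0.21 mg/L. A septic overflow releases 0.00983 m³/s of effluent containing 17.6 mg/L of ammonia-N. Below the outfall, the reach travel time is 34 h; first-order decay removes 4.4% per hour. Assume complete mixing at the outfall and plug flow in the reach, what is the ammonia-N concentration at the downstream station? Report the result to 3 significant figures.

0.487 mg/L

Mass balance: C = (0.07400·0.2100 + 0.009830·17.60) / 0.08383 = 0.1885/0.08383 = 2.249 mg/L.
4.4%/h lost → k = −ln(1 − 0.044) = 0.04500 h⁻¹.
Decay over the reach: 2.249·exp(−kt) = 2.249·0.2166 = 0.4871 mg/L.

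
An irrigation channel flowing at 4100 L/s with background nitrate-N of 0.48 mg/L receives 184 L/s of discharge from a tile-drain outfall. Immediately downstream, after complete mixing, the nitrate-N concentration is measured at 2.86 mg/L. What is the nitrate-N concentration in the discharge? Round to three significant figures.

55.9 mg/L

Mass balance: 4100·0.4800 + 184.0·Cₑ = 4284·2.860
→ Cₑ = (4284·2.860 − 4100·0.4800) / 184.0 = 55.89 mg/L.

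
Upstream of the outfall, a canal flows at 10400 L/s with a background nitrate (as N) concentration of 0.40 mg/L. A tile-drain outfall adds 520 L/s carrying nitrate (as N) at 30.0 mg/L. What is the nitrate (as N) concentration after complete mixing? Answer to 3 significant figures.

1.81 mg/L

Conservation of mass: C = (10400·0.4000 + 520.0·30.00) / 10920 = 19760/10920 = 1.810 mg/L.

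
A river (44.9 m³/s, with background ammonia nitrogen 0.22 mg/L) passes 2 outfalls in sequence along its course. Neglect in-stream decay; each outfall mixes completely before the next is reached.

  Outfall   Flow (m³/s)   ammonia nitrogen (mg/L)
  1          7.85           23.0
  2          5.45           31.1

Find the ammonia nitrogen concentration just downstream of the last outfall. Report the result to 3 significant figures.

6.18 mg/L

After outfall 1: Q = 44.90 + 7.850 = 52.75 m³/s; C = (44.90·0.2200 + 7.850·23.00)/52.75 = 3.610 mg/L.
After outfall 2: Q = 52.75 + 5.450 = 58.20 m³/s; C = (52.75·3.610 + 5.450·31.10)/58.20 = 6.184 mg/L.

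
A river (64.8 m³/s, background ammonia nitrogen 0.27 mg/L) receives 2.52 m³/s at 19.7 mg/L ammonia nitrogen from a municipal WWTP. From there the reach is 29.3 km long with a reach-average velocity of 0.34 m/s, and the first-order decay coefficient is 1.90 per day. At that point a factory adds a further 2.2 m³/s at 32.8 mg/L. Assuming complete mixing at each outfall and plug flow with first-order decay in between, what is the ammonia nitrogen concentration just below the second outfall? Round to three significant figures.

Mixed concentration C = ΣQC/ΣQ = (64.80·0.2700 + 2.520·19.70) / 67.32 = 67.14/67.32 = 0.9973 mg/L; combined flow 67.32 m³/s.
Travel time t = 29.3·1000 / 0.34 = 86180 s = 23.94 h.
After decay, C = 0.9973 × e^(−kt) = 0.9973 × 0.1503 = 0.1499 mg/L.
Second outfall: C = (67.32·0.1499 + 2.200·32.80)/69.52 = 1.183 mg/L.

1.18 mg/L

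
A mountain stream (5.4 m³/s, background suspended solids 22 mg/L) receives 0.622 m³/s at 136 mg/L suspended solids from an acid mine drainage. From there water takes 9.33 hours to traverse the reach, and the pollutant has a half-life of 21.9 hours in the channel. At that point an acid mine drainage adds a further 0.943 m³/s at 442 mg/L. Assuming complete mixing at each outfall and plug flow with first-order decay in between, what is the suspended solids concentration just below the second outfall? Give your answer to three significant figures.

81.6 mg/L

After mixing, C = (5.400·22.00 + 0.6220·136.0) / 6.022 = 203.4/6.022 = 33.77 mg/L; combined flow 6.022 m³/s.
Half-life 21.9 h → k = ln 2 / 21.9 = 0.03165 h⁻¹ = 0.7596 d⁻¹.
Decay over the reach: 33.77·exp(−kt) = 33.77·0.7443 = 25.14 mg/L.
Second outfall: C = (6.022·25.14 + 0.9430·442.0)/6.965 = 81.58 mg/L.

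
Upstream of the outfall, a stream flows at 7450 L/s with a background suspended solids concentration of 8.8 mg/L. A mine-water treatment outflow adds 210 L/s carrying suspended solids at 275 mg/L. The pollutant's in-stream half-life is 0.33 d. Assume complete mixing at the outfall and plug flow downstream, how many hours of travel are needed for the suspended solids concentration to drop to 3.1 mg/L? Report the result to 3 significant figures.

Flow-weighted average: C = (7450·8.800 + 210.0·275.0) / 7660 = 123300/7660 = 16.10 mg/L.
Half-life 0.33 d → k = ln 2 / 0.33 = 2.100 d⁻¹.
16.10·exp(−k·t) = 3.1 → t = ln(16.10/3.1)/k = 67760 s = 18.82 h.

18.8 h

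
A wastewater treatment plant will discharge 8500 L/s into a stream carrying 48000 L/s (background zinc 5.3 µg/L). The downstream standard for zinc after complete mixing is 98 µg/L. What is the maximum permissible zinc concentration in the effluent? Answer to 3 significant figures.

At the limit, (Qr·Cr + Qe·Cₑ)/(Qr + Qe) = 98:
Cₑ = (56500·98 − 48000·5.300) / 8500 = 621.5 µg/L.

621 µg/L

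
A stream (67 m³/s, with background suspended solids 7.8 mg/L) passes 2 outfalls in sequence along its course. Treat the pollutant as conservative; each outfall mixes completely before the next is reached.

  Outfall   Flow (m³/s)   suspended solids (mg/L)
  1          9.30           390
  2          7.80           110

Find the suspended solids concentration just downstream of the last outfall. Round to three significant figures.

Below outfall 1: Q → 76.30 m³/s, C = (67.00·7.800 + 9.300·390.0)/76.30 = 54.39 mg/L.
Below outfall 2: Q → 84.10 m³/s, C = (76.30·54.39 + 7.800·110.0)/84.10 = 59.54 mg/L.

59.5 mg/L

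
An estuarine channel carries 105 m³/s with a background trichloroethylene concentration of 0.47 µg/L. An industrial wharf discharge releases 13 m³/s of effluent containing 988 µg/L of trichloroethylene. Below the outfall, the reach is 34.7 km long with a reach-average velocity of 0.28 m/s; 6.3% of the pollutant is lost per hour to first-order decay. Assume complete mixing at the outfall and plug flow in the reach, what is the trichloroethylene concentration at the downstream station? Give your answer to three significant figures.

11.6 µg/L

After mixing, C = (105.0·0.4700 + 13.00·988.0) / 118.0 = 12890/118.0 = 109.3 µg/L.
Travel time t = 34.7·1000 / 0.28 = 123900 s = 34.42 h.
6.3%/h lost → k = −ln(1 − 0.063) = 0.06507 h⁻¹.
First-order decay: C = 109.3·exp(−k·t) = 109.3·0.1065 = 11.63 µg/L.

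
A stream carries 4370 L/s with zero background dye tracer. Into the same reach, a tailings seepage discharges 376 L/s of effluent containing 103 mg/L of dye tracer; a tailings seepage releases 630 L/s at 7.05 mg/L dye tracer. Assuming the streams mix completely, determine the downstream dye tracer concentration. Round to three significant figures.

Mixed concentration C = ΣQC/ΣQ = (4370·0 + 376.0·103.0 + 630.0·7.050) / 5376 = 43170/5376 = 8.030 mg/L.

8.03 mg/L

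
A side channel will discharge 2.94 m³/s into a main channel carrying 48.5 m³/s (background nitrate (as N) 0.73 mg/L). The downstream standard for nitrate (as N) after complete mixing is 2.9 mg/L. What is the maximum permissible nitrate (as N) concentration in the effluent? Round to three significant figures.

At the limit, (Qr·Cr + Qe·Cₑ)/(Qr + Qe) = 2.9:
Cₑ = (51.44·2.9 − 48.50·0.7300) / 2.940 = 38.70 mg/L.

38.7 mg/L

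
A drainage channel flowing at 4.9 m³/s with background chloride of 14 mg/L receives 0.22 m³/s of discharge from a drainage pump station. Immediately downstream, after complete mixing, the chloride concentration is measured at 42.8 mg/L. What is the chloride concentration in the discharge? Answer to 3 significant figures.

684 mg/L

Mass balance: 4.900·14.00 + 0.2200·Cₑ = 5.120·42.80
→ Cₑ = (5.120·42.80 − 4.900·14.00) / 0.2200 = 684.3 mg/L.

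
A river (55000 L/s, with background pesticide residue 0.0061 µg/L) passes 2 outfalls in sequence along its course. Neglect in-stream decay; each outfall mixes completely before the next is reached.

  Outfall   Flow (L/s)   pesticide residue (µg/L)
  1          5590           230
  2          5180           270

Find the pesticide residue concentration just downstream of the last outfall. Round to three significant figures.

After outfall 1: Q = 55000 + 5590 = 60590 L/s; C = (55000·0.006100 + 5590·230.0)/60590 = 21.23 µg/L.
After outfall 2: Q = 60590 + 5180 = 65770 L/s; C = (60590·21.23 + 5180·270.0)/65770 = 40.82 µg/L.

40.8 µg/L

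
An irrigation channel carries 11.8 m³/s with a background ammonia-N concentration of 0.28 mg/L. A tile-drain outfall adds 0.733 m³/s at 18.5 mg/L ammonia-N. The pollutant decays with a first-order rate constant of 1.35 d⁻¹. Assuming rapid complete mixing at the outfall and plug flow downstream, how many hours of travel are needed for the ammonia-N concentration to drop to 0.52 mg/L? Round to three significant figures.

Mass balance: C = (11.80·0.2800 + 0.7330·18.50) / 12.53 = 16.86/12.53 = 1.346 mg/L.
1.346·exp(−k·t) = 0.52 → t = ln(1.346/0.52)/k = 60850 s = 16.90 h.

16.9 h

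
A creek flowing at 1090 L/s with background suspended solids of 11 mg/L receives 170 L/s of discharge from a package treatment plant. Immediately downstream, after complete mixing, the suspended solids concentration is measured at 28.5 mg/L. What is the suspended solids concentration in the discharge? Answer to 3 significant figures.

141 mg/L

Mass balance: 1090·11.00 + 170.0·Cₑ = 1260·28.50
→ Cₑ = (1260·28.50 − 1090·11.00) / 170.0 = 140.7 mg/L.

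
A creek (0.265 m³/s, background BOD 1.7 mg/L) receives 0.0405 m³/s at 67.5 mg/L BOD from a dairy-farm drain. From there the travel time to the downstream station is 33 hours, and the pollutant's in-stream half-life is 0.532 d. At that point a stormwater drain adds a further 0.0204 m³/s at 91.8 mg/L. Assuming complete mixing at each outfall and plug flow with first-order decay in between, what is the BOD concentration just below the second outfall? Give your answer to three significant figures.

7.38 mg/L

Flow-weighted average: C = (0.2650·1.700 + 0.04050·67.50) / 0.3055 = 3.184/0.3055 = 10.42 mg/L; combined flow 0.3055 m³/s.
Half-life 0.532 d → k = ln 2 / 0.532 = 1.303 d⁻¹.
After decay, C = 10.42 × e^(−kt) = 10.42 × 0.1667 = 1.738 mg/L.
Second outfall: C = (0.3055·1.738 + 0.02040·91.80)/0.3259 = 7.375 mg/L.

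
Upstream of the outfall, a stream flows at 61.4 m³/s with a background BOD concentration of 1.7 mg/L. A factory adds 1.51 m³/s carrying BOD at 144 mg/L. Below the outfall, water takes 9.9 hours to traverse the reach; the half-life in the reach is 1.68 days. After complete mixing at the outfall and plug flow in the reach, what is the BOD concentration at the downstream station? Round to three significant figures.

Mixed concentration C = ΣQC/ΣQ = (61.40·1.700 + 1.510·144.0) / 62.91 = 321.8/62.91 = 5.116 mg/L.
Half-life 1.68 d → k = ln 2 / 1.68 = 0.4126 d⁻¹.
Decay over the reach: 5.116·exp(−kt) = 5.116·0.8435 = 4.315 mg/L.

4.31 mg/L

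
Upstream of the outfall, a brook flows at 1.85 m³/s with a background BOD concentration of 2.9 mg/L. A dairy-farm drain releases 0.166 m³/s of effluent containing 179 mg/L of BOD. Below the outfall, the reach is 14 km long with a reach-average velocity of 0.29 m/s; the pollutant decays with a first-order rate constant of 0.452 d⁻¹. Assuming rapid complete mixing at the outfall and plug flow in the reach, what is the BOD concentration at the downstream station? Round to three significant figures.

Flow-weighted average: C = (1.850·2.900 + 0.1660·179.0) / 2.016 = 35.08/2.016 = 17.40 mg/L.
Travel time t = 14·1000 / 0.29 = 48280 s = 13.41 h.
First-order decay: C = 17.40·exp(−k·t) = 17.40·0.7768 = 13.52 mg/L.

13.5 mg/L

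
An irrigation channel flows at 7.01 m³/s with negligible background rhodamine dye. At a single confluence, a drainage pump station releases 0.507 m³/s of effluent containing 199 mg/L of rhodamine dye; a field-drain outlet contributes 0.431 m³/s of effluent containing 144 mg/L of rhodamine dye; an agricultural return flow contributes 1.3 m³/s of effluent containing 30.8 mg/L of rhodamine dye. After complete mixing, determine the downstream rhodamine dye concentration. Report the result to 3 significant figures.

Mixed concentration C = ΣQC/ΣQ = (7.010·0 + 0.5070·199.0 + 0.4310·144.0 + 1.300·30.80) / 9.248 = 203.0/9.248 = 21.95 mg/L.

22.0 mg/L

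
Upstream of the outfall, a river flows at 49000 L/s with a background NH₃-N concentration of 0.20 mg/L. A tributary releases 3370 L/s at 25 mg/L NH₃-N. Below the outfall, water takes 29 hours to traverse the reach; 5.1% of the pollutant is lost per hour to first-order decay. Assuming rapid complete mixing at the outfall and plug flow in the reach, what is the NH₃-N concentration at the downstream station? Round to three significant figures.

Mass balance: C = (49000·0.2000 + 3370·25.00) / 52370 = 94050/52370 = 1.796 mg/L.
5.1%/h lost → k = −ln(1 − 0.051) = 0.05235 h⁻¹.
Applying C = C₀e^(−kt): 1.796 × 0.2191 = 0.3935 mg/L.

0.394 mg/L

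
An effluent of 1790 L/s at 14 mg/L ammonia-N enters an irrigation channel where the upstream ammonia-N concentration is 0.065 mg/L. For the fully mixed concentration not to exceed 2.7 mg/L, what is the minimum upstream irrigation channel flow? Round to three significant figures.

Set C_mix = 2.7: (Q·0.06500 + 1790·14.00) / (Q + 1790) = 2.7
→ Q = 1790·(14.00 − 2.7)/(2.7 − 0.06500) = 7676 L/s.

7680 L/s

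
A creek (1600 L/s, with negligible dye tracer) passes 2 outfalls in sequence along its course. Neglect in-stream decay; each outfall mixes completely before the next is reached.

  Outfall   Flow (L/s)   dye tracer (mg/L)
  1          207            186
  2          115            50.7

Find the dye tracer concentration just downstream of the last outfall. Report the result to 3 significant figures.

23.1 mg/L

After outfall 1: Q = 1600 + 207.0 = 1807 L/s; C = (1600·0 + 207.0·186.0)/1807 = 21.31 mg/L.
After outfall 2: Q = 1807 + 115.0 = 1922 L/s; C = (1807·21.31 + 115.0·50.70)/1922 = 23.07 mg/L.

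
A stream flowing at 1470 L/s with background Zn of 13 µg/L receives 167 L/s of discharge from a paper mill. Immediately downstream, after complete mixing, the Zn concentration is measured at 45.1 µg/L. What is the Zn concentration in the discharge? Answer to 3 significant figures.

Mass balance: 1470·13.00 + 167.0·Cₑ = 1637·45.10
→ Cₑ = (1637·45.10 − 1470·13.00) / 167.0 = 327.7 µg/L.

328 µg/L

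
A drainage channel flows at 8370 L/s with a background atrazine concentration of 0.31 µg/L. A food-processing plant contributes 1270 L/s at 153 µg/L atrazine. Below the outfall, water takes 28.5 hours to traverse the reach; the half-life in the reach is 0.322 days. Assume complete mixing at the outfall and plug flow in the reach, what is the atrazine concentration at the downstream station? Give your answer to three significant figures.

Mixed concentration C = ΣQC/ΣQ = (8370·0.3100 + 1270·153.0) / 9640 = 196900/9640 = 20.43 µg/L.
Half-life 0.322 d → k = ln 2 / 0.322 = 2.153 d⁻¹.
Decay over the reach: 20.43·exp(−kt) = 20.43·0.07760 = 1.585 µg/L.

1.58 µg/L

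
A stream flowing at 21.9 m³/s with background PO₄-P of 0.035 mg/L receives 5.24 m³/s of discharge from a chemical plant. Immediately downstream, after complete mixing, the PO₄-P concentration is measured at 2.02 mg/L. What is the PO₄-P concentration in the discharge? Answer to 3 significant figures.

10.3 mg/L

Mass balance: 21.90·0.03500 + 5.240·Cₑ = 27.14·2.020
→ Cₑ = (27.14·2.020 − 21.90·0.03500) / 5.240 = 10.32 mg/L.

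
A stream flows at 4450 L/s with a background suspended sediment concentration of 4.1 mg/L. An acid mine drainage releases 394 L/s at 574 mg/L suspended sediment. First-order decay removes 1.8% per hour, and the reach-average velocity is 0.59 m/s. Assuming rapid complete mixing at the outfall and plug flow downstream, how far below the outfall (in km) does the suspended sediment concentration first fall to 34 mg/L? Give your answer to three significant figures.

46.2 km

Mixed concentration C = ΣQC/ΣQ = (4450·4.100 + 394.0·574.0) / 4844 = 244400/4844 = 50.45 mg/L.
1.8%/h lost → k = −ln(1 − 0.018) = 0.01816 h⁻¹.
Set 50.45·exp(−k·t) = 34 → t = ln(50.45/34)/k = 78230 s = 21.73 h.
Distance = v·t = 0.59·78230 = 46160 m = 46.16 km.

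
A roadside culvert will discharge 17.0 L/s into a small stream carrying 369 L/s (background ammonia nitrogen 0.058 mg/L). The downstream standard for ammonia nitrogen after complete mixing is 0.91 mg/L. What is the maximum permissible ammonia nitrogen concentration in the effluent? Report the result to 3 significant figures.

19.4 mg/L

At the limit, (Qr·Cr + Qe·Cₑ)/(Qr + Qe) = 0.91:
Cₑ = (386.0·0.91 − 369.0·0.05800) / 17.00 = 19.40 mg/L.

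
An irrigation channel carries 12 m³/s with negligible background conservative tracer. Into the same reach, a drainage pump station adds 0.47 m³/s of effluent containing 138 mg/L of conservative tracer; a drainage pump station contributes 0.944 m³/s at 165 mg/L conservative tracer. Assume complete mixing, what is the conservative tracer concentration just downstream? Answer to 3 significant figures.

16.4 mg/L

After mixing, C = (12.00·0 + 0.4700·138.0 + 0.9440·165.0) / 13.41 = 220.6/13.41 = 16.45 mg/L.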